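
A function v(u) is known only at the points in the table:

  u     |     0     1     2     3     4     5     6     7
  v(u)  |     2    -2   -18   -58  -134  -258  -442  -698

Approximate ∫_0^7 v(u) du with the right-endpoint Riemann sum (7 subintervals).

Δu = 1.
Sum = 1·[(-2) + (-18) + (-58) + (-134) + (-258) + (-442) + (-698)] = -1610.

-1610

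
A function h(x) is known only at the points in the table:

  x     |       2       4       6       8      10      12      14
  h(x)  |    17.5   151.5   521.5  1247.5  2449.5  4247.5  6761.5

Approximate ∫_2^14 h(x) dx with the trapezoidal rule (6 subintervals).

Δx = 2.
T_6 = (2/2)·[17.5 + 2·151.5 + 2·521.5 + 2·1247.5 + 2·2449.5 + 2·4247.5 + 6761.5] = 24014.

24014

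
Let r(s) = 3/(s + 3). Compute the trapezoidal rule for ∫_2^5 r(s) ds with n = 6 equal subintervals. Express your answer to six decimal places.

Δs = (5 − 2)/6 = 0.5.
r(2) = 0.6, r(2.5) = 6/11, r(3) = 0.5, r(3.5) = 6/13, r(4) = 3/7, r(4.5) = 0.4, r(5) = 0.375.
T_6 = (Δs/2)·[r(s_0) + 2r(s_1) + ... + 2r(s_{5}) + r(s_6)].
Sum ≈ 1.411532.

1.411532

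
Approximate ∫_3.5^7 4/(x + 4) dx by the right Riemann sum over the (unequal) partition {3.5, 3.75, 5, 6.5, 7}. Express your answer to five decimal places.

1.43783

Subinterval widths: 0.25, 1.25, 1.5, 0.5.
Right endpoints: 3.75, 5, 6.5, 7.
f(3.75) = 16/31, f(5) = 4/9, f(6.5) = 8/21, f(7) = 4/11.
Sum = Σ Δx_i · f(x_i).
Sum ≈ 1.43783.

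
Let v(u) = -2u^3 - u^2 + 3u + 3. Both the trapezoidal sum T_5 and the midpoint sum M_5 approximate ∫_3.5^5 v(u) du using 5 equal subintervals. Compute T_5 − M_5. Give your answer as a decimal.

T_5 = -241.815.
M_5 = -240.920625.
T_5 − M_5 = -0.894375.

-0.894375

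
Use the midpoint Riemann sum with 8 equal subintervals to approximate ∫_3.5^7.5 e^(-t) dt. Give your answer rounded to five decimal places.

Δt = (7.5 − 3.5)/8 = 0.5.
Midpoints: 3.75, 4.25, 4.75, 5.25, 5.75, 6.25, 6.75, 7.25.
f(3.75) ≈ 0.02352, f(4.25) ≈ 0.01426, f(4.75) ≈ 0.00865, f(5.25) ≈ 0.00525, f(5.75) ≈ 0.00318, f(6.25) ≈ 0.00193, f(6.75) ≈ 0.00117, f(7.25) ≈ 0.00071.
Sum = Δt · [f(3.75) + f(4.25) + f(4.75) + ...].
Sum ≈ 0.02934.

0.02934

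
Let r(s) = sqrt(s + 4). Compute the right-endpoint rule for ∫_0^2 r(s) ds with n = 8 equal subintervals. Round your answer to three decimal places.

Δs = (2 − 0)/8 = 0.25.
Right endpoints: 0.25, 0.5, 0.75, 1, 1.25, 1.5, 1.75, 2.
r(0.25) ≈ 2.062, r(0.5) ≈ 2.121, r(0.75) ≈ 2.179, r(1) ≈ 2.236, r(1.25) ≈ 2.291, r(1.5) ≈ 2.345, r(1.75) ≈ 2.398, r(2) ≈ 2.449.
Sum = Δs · [r(0.25) + r(0.5) + r(0.75) + ...].
Sum ≈ 4.521.

4.521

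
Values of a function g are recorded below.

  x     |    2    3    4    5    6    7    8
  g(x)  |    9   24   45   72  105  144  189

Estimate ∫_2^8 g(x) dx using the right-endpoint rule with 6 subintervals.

579

Δx = 1.
Sum = 1·[24 + 45 + 72 + 105 + 144 + 189] = 579.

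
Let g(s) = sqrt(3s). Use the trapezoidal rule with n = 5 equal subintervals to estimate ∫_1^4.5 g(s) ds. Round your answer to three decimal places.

9.850

Δs = (4.5 − 1)/5 = 0.7.
g(1) ≈ 1.732, g(1.7) ≈ 2.258, g(2.4) ≈ 2.683, g(3.1) ≈ 3.050, g(3.8) ≈ 3.376, g(4.5) ≈ 3.674.
T_5 = (Δs/2)·[g(s_0) + 2g(s_1) + ... + 2g(s_{4}) + g(s_5)].
Sum ≈ 9.850.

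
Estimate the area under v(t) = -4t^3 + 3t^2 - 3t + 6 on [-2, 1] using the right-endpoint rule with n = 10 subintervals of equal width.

38.805

Δt = (1 − (-2))/10 = 0.3.
Right endpoints: -1.7, -1.4, -1.1, -0.8, -0.5, -0.2, 0.1, 0.4, 0.7, 1.
v(-1.7) = 39.422, v(-1.4) = 27.056, v(-1.1) = 18.254, v(-0.8) = 12.368, v(-0.5) = 8.75, v(-0.2) = 6.752, v(0.1) = 5.726, v(0.4) = 5.024, v(0.7) = 3.998, v(1) = 2.
Sum = Δt · [v(-1.7) + v(-1.4) + v(-1.1) + ...].
Sum = 38.805.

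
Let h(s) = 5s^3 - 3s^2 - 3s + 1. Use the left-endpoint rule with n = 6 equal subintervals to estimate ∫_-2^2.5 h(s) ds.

Δs = (2.5 − (-2))/6 = 0.75.
Left endpoints: -2, -1.25, -0.5, 0.25, 1, 1.75.
h(-2) = -45, h(-1.25) = -9.703125, h(-0.5) = 1.125, h(0.25) = 0.140625, h(1) = 0, h(1.75) = 13.359375.
Sum = Δs · [h(-2) + h(-1.25) + h(-0.5) + ...].
Sum = -30.05859375.

-30.05859375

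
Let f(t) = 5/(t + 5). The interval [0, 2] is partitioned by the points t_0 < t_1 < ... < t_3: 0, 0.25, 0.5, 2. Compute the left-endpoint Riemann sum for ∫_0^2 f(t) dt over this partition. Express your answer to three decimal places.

1.852

Subinterval widths: 0.25, 0.25, 1.5.
Left endpoints: 0, 0.25, 0.5.
f(0) = 1, f(0.25) = 20/21, f(0.5) = 10/11.
Sum = Σ Δt_i · f(t_i).
Sum ≈ 1.852.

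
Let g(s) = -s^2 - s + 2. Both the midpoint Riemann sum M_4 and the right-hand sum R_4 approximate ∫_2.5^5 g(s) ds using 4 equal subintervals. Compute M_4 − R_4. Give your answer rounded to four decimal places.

M_4 ≈ -40.751953.
R_4 = -47.63671875.
M_4 − R_4 ≈ 6.8848.

6.8848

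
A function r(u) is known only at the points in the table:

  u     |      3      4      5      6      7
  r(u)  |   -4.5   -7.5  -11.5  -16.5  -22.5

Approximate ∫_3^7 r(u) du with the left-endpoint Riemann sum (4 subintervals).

-40

Δu = 1.
Sum = 1·[(-4.5) + (-7.5) + (-11.5) + (-16.5)] = -40.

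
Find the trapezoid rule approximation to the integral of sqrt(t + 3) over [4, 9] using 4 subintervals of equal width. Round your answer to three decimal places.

Δt = (9 − 4)/4 = 1.25.
f(4) ≈ 2.646, f(5.25) ≈ 2.872, f(6.5) ≈ 3.082, f(7.75) ≈ 3.279, f(9) ≈ 3.464.
T_4 = (Δt/2)·[f(t_0) + 2f(t_1) + 2f(t_2) + 2f(t_3) + f(t_4)].
Sum ≈ 15.360.

15.360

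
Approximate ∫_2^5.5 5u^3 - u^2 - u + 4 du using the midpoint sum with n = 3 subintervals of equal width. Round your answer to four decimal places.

1049.9777

Δu = (5.5 − 2)/3 = 7/6.
Midpoints: 31/12, 3.75, 59/12.
f(31/12) = 139871/1728, f(3.75) = 249.859375, f(59/12) = 983539/1728.
Sum = Δu · [f(31/12) + f(3.75) + f(59/12)].
Sum ≈ 1049.9777.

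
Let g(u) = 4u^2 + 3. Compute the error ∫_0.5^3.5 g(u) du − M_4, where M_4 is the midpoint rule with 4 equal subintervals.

Exact integral: ∫_0.5^3.5 g(u) du = 66.
M_4 = 65.4375.
Error = 66 − 65.4375 = 0.5625.

0.5625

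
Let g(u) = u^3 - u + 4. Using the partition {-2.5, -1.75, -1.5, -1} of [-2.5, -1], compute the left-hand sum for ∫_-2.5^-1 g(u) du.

-5.68359375

Subinterval widths: 0.75, 0.25, 0.5.
Left endpoints: -2.5, -1.75, -1.5.
g(-2.5) = -9.125, g(-1.75) = 0.390625, g(-1.5) = 2.125.
Sum = Σ Δu_i · g(u_i).
Sum = -5.68359375.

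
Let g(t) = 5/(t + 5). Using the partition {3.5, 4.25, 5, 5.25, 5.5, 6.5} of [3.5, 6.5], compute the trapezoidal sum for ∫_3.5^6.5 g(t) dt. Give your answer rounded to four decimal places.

1.5130

Subinterval widths: 0.75, 0.75, 0.25, 0.25, 1.
g(3.5) = 10/17, g(4.25) = 20/37, g(5) = 0.5, g(5.25) = 20/41, g(5.5) = 10/21, g(6.5) = 10/23.
On each subinterval the trapezoid contributes (Δt_i/2)·[g(t_{i-1}) + g(t_i)].
Sum ≈ 1.5130.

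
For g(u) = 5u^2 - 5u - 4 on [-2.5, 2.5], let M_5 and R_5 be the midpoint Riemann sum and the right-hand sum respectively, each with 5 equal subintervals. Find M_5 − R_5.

M_5 = 30.
R_5 = 23.75.
M_5 − R_5 = 6.25.

6.25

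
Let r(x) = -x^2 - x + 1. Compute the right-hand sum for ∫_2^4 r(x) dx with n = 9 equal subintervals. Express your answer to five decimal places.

Δx = (4 − 2)/9 = 2/9.
Right endpoints: 20/9, 22/9, 8/3, 26/9, 28/9, 10/3, 32/9, 34/9, 4.
r(20/9) = -499/81, r(22/9) = -601/81, r(8/3) = -79/9, r(26/9) = -829/81, r(28/9) = -955/81, r(10/3) = -121/9, r(32/9) = -1231/81, r(34/9) = -1381/81, r(4) = -19.
Sum = Δx · [r(20/9) + r(22/9) + r(8/3) + ...].
Sum ≈ -24.23868.

-24.23868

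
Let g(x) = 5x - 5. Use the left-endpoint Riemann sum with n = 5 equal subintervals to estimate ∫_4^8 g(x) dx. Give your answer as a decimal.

92

Δx = (8 − 4)/5 = 0.8.
Left endpoints: 4, 4.8, 5.6, 6.4, 7.2.
g(4) = 15, g(4.8) = 19, g(5.6) = 23, g(6.4) = 27, g(7.2) = 31.
Sum = Δx · [g(4) + g(4.8) + g(5.6) + g(6.4) + g(7.2)].
Sum = 92.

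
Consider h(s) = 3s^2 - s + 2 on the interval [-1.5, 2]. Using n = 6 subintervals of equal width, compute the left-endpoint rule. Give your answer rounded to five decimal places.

Δs = (2 − (-1.5))/6 = 7/12.
Left endpoints: -1.5, -11/12, -1/3, 0.25, 5/6, 17/12.
h(-1.5) = 10.25, h(-11/12) = 5.4375, h(-1/3) = 8/3, h(0.25) = 1.9375, h(5/6) = 3.25, h(17/12) = 317/48.
Sum = Δs · [h(-1.5) + h(-11/12) + h(-1/3) + ...].
Sum ≈ 17.58507.

17.58507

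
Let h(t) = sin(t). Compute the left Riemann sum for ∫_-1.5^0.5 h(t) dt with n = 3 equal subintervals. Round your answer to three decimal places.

Δt = (0.5 − (-1.5))/3 = 2/3.
Left endpoints: -1.5, -5/6, -1/6.
h(-1.5) ≈ -0.997, h(-5/6) ≈ -0.740, h(-1/6) ≈ -0.166.
Sum = Δt · [h(-1.5) + h(-5/6) + h(-1/6)].
Sum ≈ -1.269.

-1.269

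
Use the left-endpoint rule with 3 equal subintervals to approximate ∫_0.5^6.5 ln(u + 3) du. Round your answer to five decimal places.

Δu = (6.5 − 0.5)/3 = 2.
Left endpoints: 0.5, 2.5, 4.5.
f(0.5) ≈ 1.25276, f(2.5) ≈ 1.70475, f(4.5) ≈ 2.01490.
Sum = Δu · [f(0.5) + f(2.5) + f(4.5)].
Sum ≈ 9.94483.

9.94483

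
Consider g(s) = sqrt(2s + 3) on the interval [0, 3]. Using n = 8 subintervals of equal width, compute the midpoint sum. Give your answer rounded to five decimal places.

7.26937

Δs = (3 − 0)/8 = 0.375.
Midpoints: 0.1875, 0.5625, 0.9375, 1.3125, 1.6875, 2.0625, 2.4375, 2.8125.
g(0.1875) ≈ 1.83712, g(0.5625) ≈ 2.03101, g(0.9375) ≈ 2.20794, g(1.3125) ≈ 2.37171, g(1.6875) ≈ 2.52488, g(2.0625) ≈ 2.66927, g(2.4375) ≈ 2.80624, g(2.8125) ≈ 2.93684.
Sum = Δs · [g(0.1875) + g(0.5625) + g(0.9375) + ...].
Sum ≈ 7.26937.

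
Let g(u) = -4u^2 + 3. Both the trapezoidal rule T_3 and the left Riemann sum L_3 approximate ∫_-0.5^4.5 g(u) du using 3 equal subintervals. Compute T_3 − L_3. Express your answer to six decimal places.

T_3 ≈ -115.92592593.
L_3 ≈ -49.25925926.
T_3 − L_3 ≈ -66.666667.

-66.666667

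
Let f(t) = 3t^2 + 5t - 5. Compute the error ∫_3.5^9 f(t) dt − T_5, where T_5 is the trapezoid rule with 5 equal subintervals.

-3.3275

Exact integral: ∫_3.5^9 f(t) dt = 830.5.
T_5 = 833.8275.
Error = 830.5 − 833.8275 = -3.3275.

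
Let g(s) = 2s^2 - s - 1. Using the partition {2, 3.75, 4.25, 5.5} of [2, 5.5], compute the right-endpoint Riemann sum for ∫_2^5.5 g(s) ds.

123.84375

Subinterval widths: 1.75, 0.5, 1.25.
Right endpoints: 3.75, 4.25, 5.5.
g(3.75) = 23.375, g(4.25) = 30.875, g(5.5) = 54.
Sum = Σ Δs_i · g(s_i).
Sum = 123.84375.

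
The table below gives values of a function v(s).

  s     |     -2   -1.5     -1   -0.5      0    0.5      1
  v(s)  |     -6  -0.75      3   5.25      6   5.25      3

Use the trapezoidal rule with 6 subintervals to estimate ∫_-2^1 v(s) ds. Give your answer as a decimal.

Δs = 0.5.
T_6 = (0.5/2)·[(-6) + 2·(-0.75) + 2·3 + 2·5.25 + 2·6 + 2·5.25 + 3] = 8.625.

8.625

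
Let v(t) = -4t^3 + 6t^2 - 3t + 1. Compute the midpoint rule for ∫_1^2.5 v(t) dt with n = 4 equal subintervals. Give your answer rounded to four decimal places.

Δt = (2.5 − 1)/4 = 0.375.
Midpoints: 1.1875, 1.5625, 1.9375, 2.3125.
v(1.1875) = -819/1024, v(1.5625) = -4401/1024, v(1.9375) = -11655/1024, v(2.3125) = -23877/1024.
Sum = Δt · [v(1.1875) + v(1.5625) + v(1.9375) + v(2.3125)].
Sum ≈ -14.9238.

-14.9238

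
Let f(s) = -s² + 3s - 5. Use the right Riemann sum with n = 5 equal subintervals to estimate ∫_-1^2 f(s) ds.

Δs = (2 − (-1))/5 = 0.6.
Right endpoints: -0.4, 0.2, 0.8, 1.4, 2.
f(-0.4) = -6.36, f(0.2) = -4.44, f(0.8) = -3.24, f(1.4) = -2.76, f(2) = -3.
Sum = Δs · [f(-0.4) + f(0.2) + f(0.8) + f(1.4) + f(2)].
Sum = -11.88.

-11.88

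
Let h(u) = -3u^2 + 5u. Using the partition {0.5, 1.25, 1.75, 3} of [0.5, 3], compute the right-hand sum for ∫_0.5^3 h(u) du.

Subinterval widths: 0.75, 0.5, 1.25.
Right endpoints: 1.25, 1.75, 3.
h(1.25) = 1.5625, h(1.75) = -0.4375, h(3) = -12.
Sum = Σ Δu_i · h(u_i).
Sum = -14.046875.

-14.046875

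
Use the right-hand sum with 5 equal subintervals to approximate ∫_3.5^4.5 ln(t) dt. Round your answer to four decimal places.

1.4086

Δt = (4.5 − 3.5)/5 = 0.2.
Right endpoints: 3.7, 3.9, 4.1, 4.3, 4.5.
f(3.7) ≈ 1.3083, f(3.9) ≈ 1.3610, f(4.1) ≈ 1.4110, f(4.3) ≈ 1.4586, f(4.5) ≈ 1.5041.
Sum = Δt · [f(3.7) + f(3.9) + f(4.1) + f(4.3) + f(4.5)].
Sum ≈ 1.4086.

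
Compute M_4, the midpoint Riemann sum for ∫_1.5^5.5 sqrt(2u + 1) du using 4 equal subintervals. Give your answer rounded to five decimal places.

Δu = (5.5 − 1.5)/4 = 1.
Midpoints: 2, 3, 4, 5.
f(2) ≈ 2.23607, f(3) ≈ 2.64575, f(4) ≈ 3.00000, f(5) ≈ 3.31662.
Sum = Δu · [f(2) + f(3) + f(4) + f(5)].
Sum ≈ 11.19844.

11.19844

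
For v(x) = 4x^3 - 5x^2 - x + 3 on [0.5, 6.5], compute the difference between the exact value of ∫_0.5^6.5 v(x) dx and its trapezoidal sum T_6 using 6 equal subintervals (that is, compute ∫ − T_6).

Exact integral: ∫_0.5^6.5 v(x) dx = 1324.5.
T_6 = 1361.5.
Error = 1324.5 − 1361.5 = -37.

-37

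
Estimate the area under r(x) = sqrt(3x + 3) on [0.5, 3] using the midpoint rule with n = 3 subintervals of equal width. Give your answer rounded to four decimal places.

7.1241

Δx = (3 − 0.5)/3 = 5/6.
Midpoints: 11/12, 1.75, 31/12.
r(11/12) ≈ 2.3979, r(1.75) ≈ 2.8723, r(31/12) ≈ 3.2787.
Sum = Δx · [r(11/12) + r(1.75) + r(31/12)].
Sum ≈ 7.1241.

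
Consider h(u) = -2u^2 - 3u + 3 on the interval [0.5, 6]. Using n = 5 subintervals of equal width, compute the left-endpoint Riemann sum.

-134.86

Δu = (6 − 0.5)/5 = 1.1.
Left endpoints: 0.5, 1.6, 2.7, 3.8, 4.9.
h(0.5) = 1, h(1.6) = -6.92, h(2.7) = -19.68, h(3.8) = -37.28, h(4.9) = -59.72.
Sum = Δu · [h(0.5) + h(1.6) + h(2.7) + h(3.8) + h(4.9)].
Sum = -134.86.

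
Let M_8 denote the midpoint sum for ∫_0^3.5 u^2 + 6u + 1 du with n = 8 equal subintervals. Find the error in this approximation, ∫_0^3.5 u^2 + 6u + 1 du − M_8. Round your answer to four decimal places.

Exact integral: ∫_0^3.5 f(u) du ≈ 54.541667.
M_8 ≈ 54.485840.
Error ≈ 54.541667 − 54.485840 ≈ 0.0558.

0.0558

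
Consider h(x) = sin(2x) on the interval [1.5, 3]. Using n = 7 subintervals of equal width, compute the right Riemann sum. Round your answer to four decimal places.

Δx = (3 − 1.5)/7 = 3/14.
Right endpoints: 12/7, 27/14, 15/7, 33/14, 18/7, 39/14, 3.
h(12/7) ≈ -0.2831, h(27/14) ≈ -0.6560, h(15/7) ≈ -0.9103, h(33/14) ≈ -1.0000, h(18/7) ≈ -0.9088, h(39/14) ≈ -0.6532, h(3) ≈ -0.2794.
Sum = Δx · [h(12/7) + h(27/14) + h(15/7) + ...].
Sum ≈ -1.0052.

-1.0052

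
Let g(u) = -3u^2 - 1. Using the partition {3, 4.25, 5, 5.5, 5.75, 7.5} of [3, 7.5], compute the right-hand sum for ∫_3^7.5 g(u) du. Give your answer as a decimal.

-493.96875

Subinterval widths: 1.25, 0.75, 0.5, 0.25, 1.75.
Right endpoints: 4.25, 5, 5.5, 5.75, 7.5.
g(4.25) = -55.1875, g(5) = -76, g(5.5) = -91.75, g(5.75) = -100.1875, g(7.5) = -169.75.
Sum = Σ Δu_i · g(u_i).
Sum = -493.96875.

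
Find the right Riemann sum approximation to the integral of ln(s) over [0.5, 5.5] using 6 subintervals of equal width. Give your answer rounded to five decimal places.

5.62368

Δs = (5.5 − 0.5)/6 = 5/6.
Right endpoints: 4/3, 13/6, 3, 23/6, 14/3, 5.5.
f(4/3) ≈ 0.28768, f(13/6) ≈ 0.77319, f(3) ≈ 1.09861, f(23/6) ≈ 1.34373, f(14/3) ≈ 1.54045, f(5.5) ≈ 1.70475.
Sum = Δs · [f(4/3) + f(13/6) + f(3) + ...].
Sum ≈ 5.62368.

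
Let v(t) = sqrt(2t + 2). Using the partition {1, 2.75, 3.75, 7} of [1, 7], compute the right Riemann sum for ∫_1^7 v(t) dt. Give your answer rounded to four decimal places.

20.8748

Subinterval widths: 1.75, 1, 3.25.
Right endpoints: 2.75, 3.75, 7.
v(2.75) ≈ 2.7386, v(3.75) ≈ 3.0822, v(7) ≈ 4.0000.
Sum = Σ Δt_i · v(t_i).
Sum ≈ 20.8748.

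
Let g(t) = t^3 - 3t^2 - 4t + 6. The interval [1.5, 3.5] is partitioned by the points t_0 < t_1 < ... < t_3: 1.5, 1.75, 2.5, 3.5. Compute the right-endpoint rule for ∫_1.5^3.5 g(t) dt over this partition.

Subinterval widths: 0.25, 0.75, 1.
Right endpoints: 1.75, 2.5, 3.5.
g(1.75) = -4.828125, g(2.5) = -7.125, g(3.5) = -1.875.
Sum = Σ Δt_i · g(t_i).
Sum = -8.42578125.

-8.42578125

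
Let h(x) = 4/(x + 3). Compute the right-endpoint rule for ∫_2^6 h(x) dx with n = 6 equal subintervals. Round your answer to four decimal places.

Δx = (6 − 2)/6 = 2/3.
Right endpoints: 8/3, 10/3, 4, 14/3, 16/3, 6.
h(8/3) = 12/17, h(10/3) = 12/19, h(4) = 4/7, h(14/3) = 12/23, h(16/3) = 0.48, h(6) = 4/9.
Sum = Δx · [h(8/3) + h(10/3) + h(4) + ...].
Sum ≈ 2.2367.

2.2367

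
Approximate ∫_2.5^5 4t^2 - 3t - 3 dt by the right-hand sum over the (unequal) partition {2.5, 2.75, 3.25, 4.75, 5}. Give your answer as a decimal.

Subinterval widths: 0.25, 0.5, 1.5, 0.25.
Right endpoints: 2.75, 3.25, 4.75, 5.
f(2.75) = 19, f(3.25) = 29.5, f(4.75) = 73, f(5) = 82.
Sum = Σ Δt_i · f(t_i).
Sum = 149.5.

149.5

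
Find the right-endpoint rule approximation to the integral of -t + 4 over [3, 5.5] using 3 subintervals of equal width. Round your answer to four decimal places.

-1.6667

Δt = (5.5 − 3)/3 = 5/6.
Right endpoints: 23/6, 14/3, 5.5.
f(23/6) = 1/6, f(14/3) = -2/3, f(5.5) = -1.5.
Sum = Δt · [f(23/6) + f(14/3) + f(5.5)].
Sum ≈ -1.6667.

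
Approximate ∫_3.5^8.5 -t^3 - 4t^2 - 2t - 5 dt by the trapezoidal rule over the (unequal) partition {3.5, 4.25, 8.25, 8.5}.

Subinterval widths: 0.75, 4, 0.25.
f(3.5) = -103.875, f(4.25) = -162.515625, f(8.25) = -855.265625, f(8.5) = -925.125.
On each subinterval the trapezoid contributes (Δt_i/2)·[f(t_{i-1}) + f(t_i)].
Sum = -2358.0078125.

-2358.0078125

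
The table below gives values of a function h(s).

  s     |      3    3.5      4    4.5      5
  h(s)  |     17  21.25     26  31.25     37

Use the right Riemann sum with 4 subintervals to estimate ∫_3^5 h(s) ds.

57.75

Δs = 0.5.
Sum = 0.5·[21.25 + 26 + 31.25 + 37] = 57.75.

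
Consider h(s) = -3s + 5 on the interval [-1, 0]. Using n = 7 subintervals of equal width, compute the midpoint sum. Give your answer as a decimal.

6.5

Δs = (0 − (-1))/7 = 1/7.
Midpoints: -13/14, -11/14, -9/14, -0.5, -5/14, -3/14, -1/14.
h(-13/14) = 109/14, h(-11/14) = 103/14, h(-9/14) = 97/14, h(-0.5) = 6.5, h(-5/14) = 85/14, h(-3/14) = 79/14, h(-1/14) = 73/14.
Sum = Δs · [h(-13/14) + h(-11/14) + h(-9/14) + ...].
Sum = 6.5.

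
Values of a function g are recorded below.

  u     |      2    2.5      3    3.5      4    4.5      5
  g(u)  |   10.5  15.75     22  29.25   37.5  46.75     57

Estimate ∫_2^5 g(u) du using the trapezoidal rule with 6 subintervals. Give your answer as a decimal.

92.5

Δu = 0.5.
T_6 = (0.5/2)·[10.5 + 2·15.75 + 2·22 + 2·29.25 + 2·37.5 + 2·46.75 + 57] = 92.5.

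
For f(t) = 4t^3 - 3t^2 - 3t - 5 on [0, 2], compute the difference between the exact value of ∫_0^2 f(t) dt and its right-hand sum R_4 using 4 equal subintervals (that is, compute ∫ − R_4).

Exact integral: ∫_0^2 f(t) dt = -8.
R_4 = -3.75.
Error = -8 − (-3.75) = -4.25.

-4.25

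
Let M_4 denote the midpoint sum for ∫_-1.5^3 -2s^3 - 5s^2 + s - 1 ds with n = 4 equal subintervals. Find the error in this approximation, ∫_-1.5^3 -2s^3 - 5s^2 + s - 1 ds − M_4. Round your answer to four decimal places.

-4.5088

Exact integral: ∫_-1.5^3 f(s) ds = -89.71875.
M_4 ≈ -85.209961.
Error ≈ -89.71875 − (-85.209961) ≈ -4.5088.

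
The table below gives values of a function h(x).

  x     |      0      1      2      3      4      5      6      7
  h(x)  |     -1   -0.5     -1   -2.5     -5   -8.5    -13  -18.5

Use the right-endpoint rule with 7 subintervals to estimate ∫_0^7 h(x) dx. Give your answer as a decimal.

-49

Δx = 1.
Sum = 1·[(-0.5) + (-1) + (-2.5) + (-5) + (-8.5) + (-13) + (-18.5)] = -49.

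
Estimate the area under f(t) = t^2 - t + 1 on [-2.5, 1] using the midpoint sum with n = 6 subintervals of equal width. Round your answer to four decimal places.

Δt = (1 − (-2.5))/6 = 7/12.
Midpoints: -53/24, -1.625, -25/24, -11/24, 0.125, 17/24.
f(-53/24) = 4657/576, f(-1.625) = 5.265625, f(-25/24) = 1801/576, f(-11/24) = 961/576, f(0.125) = 0.890625, f(17/24) = 457/576.
Sum = Δt · [f(-53/24) + f(-1.625) + f(-25/24) + ...].
Sum ≈ 11.5674.

11.5674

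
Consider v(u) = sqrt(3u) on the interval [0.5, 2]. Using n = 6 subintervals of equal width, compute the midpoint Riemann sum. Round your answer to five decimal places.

Δu = (2 − 0.5)/6 = 0.25.
Midpoints: 0.625, 0.875, 1.125, 1.375, 1.625, 1.875.
v(0.625) ≈ 1.36931, v(0.875) ≈ 1.62019, v(1.125) ≈ 1.83712, v(1.375) ≈ 2.03101, v(1.625) ≈ 2.20794, v(1.875) ≈ 2.37171.
Sum = Δu · [v(0.625) + v(0.875) + v(1.125) + ...].
Sum ≈ 2.85932.

2.85932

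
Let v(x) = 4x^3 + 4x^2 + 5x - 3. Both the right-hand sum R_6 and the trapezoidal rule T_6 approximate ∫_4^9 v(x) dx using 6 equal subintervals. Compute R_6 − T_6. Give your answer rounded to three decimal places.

1227.083

R_6 ≈ 8613.70370.
T_6 ≈ 7386.62037.
R_6 − T_6 ≈ 1227.083.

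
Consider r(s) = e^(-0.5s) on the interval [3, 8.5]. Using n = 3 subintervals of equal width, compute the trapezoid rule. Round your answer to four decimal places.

Δs = (8.5 − 3)/3 = 11/6.
r(3) ≈ 0.2231, r(29/6) ≈ 0.0892, r(20/3) ≈ 0.0357, r(8.5) ≈ 0.0143.
T_3 = (Δs/2)·[r(s_0) + 2r(s_1) + 2r(s_2) + r(s_3)].
Sum ≈ 0.4466.

0.4466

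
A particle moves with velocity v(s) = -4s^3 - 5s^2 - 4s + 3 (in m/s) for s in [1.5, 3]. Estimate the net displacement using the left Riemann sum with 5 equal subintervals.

-104.895

Δs = (3 − 1.5)/5 = 0.3.
Left endpoints: 1.5, 1.8, 2.1, 2.4, 2.7.
v(1.5) = -27.75, v(1.8) = -43.728, v(2.1) = -64.494, v(2.4) = -90.696, v(2.7) = -122.982.
Sum = Δs · [v(1.5) + v(1.8) + v(2.1) + v(2.4) + v(2.7)].
Sum = -104.895.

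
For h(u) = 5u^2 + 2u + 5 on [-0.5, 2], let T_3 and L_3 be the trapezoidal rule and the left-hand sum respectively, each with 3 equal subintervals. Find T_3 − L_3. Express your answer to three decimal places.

T_3 ≈ 31.23843.
L_3 ≈ 21.34259.
T_3 − L_3 ≈ 9.896.

9.896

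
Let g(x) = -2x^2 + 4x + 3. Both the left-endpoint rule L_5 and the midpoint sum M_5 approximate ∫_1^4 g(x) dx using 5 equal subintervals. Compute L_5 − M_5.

4.86

L_5 = 2.04.
M_5 = -2.82.
L_5 − M_5 = 4.86.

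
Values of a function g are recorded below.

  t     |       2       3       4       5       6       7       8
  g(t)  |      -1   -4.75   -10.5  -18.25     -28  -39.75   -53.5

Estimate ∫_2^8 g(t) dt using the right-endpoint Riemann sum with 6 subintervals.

-154.75

Δt = 1.
Sum = 1·[(-4.75) + (-10.5) + (-18.25) + (-28) + (-39.75) + (-53.5)] = -154.75.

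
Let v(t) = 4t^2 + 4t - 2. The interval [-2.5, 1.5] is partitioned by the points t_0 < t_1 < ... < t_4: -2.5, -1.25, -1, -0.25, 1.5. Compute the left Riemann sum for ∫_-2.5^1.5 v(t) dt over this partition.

9.75

Subinterval widths: 1.25, 0.25, 0.75, 1.75.
Left endpoints: -2.5, -1.25, -1, -0.25.
v(-2.5) = 13, v(-1.25) = -0.75, v(-1) = -2, v(-0.25) = -2.75.
Sum = Σ Δt_i · v(t_i).
Sum = 9.75.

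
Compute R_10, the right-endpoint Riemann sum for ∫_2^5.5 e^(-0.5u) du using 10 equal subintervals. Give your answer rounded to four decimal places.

0.5563

Δu = (5.5 − 2)/10 = 0.35.
Right endpoints: 2.35, 2.7, 3.05, 3.4, 3.75, 4.1, 4.45, 4.8, 5.15, 5.5.
f(2.35) ≈ 0.3088, f(2.7) ≈ 0.2592, f(3.05) ≈ 0.2176, f(3.4) ≈ 0.1827, f(3.75) ≈ 0.1534, f(4.1) ≈ 0.1287, f(4.45) ≈ 0.1081, f(4.8) ≈ 0.0907, f(5.15) ≈ 0.0762, f(5.5) ≈ 0.0639.
Sum = Δu · [f(2.35) + f(2.7) + f(3.05) + ...].
Sum ≈ 0.5563.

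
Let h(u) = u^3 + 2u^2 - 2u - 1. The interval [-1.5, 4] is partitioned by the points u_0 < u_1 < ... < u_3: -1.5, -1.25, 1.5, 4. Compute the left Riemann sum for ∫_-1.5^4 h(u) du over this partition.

Subinterval widths: 0.25, 2.75, 2.5.
Left endpoints: -1.5, -1.25, 1.5.
h(-1.5) = 3.125, h(-1.25) = 2.671875, h(1.5) = 3.875.
Sum = Σ Δu_i · h(u_i).
Sum = 17.81640625.

17.81640625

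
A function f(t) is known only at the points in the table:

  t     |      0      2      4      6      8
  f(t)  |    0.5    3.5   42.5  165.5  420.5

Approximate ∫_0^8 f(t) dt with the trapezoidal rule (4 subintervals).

Δt = 2.
T_4 = (2/2)·[0.5 + 2·3.5 + 2·42.5 + 2·165.5 + 420.5] = 844.

844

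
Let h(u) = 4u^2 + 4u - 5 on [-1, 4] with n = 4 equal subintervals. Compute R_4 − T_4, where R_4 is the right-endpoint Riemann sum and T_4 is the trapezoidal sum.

50

R_4 = 146.875.
T_4 = 96.875.
R_4 − T_4 = 50.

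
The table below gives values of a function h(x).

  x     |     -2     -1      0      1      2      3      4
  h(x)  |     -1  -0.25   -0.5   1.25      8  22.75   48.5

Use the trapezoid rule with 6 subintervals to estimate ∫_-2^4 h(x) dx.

Δx = 1.
T_6 = (1/2)·[(-1) + 2·(-0.25) + 2·(-0.5) + 2·1.25 + 2·8 + 2·22.75 + 48.5] = 55.

55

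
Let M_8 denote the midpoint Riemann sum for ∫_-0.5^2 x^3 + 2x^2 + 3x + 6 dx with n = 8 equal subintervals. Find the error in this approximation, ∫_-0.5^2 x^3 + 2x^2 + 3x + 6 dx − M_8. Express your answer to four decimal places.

0.0865

Exact integral: ∫_-0.5^2 f(x) dx ≈ 30.026042.
M_8 ≈ 29.939575.
Error ≈ 30.026042 − 29.939575 ≈ 0.0865.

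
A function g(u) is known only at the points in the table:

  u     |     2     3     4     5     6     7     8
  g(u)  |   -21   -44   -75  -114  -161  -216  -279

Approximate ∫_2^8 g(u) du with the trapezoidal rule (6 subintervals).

-760

Δu = 1.
T_6 = (1/2)·[(-21) + 2·(-44) + 2·(-75) + 2·(-114) + 2·(-161) + 2·(-216) + (-279)] = -760.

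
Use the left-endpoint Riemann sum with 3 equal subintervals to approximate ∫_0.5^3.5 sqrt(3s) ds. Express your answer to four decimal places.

6.0847

Δs = (3.5 − 0.5)/3 = 1.
Left endpoints: 0.5, 1.5, 2.5.
f(0.5) ≈ 1.2247, f(1.5) ≈ 2.1213, f(2.5) ≈ 2.7386.
Sum = Δs · [f(0.5) + f(1.5) + f(2.5)].
Sum ≈ 6.0847.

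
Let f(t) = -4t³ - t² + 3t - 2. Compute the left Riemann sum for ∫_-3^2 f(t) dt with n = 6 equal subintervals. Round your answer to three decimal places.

Δt = (2 − (-3))/6 = 5/6.
Left endpoints: -3, -13/6, -4/3, -0.5, 1/3, 7/6.
f(-3) = 88, f(-13/6) = 2969/108, f(-4/3) = 46/27, f(-0.5) = -3.25, f(1/3) = -34/27, f(7/6) = -671/108.
Sum = Δt · [f(-3) + f(-13/6) + f(-4/3) + ...].
Sum ≈ 88.727.

88.727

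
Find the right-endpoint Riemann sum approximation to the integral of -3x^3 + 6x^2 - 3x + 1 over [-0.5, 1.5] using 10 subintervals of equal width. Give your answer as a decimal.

Δx = (1.5 − (-0.5))/10 = 0.2.
Right endpoints: -0.3, -0.1, 0.1, 0.3, 0.5, 0.7, 0.9, 1.1, 1.3, 1.5.
f(-0.3) = 2.521, f(-0.1) = 1.363, f(0.1) = 0.757, f(0.3) = 0.559, f(0.5) = 0.625, f(0.7) = 0.811, f(0.9) = 0.973, f(1.1) = 0.967, f(1.3) = 0.649, f(1.5) = -0.125.
Sum = Δx · [f(-0.3) + f(-0.1) + f(0.1) + ...].
Sum = 1.82.

1.82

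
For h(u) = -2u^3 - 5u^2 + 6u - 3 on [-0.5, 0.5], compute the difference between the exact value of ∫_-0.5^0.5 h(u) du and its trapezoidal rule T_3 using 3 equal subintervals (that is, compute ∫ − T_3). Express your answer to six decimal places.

0.092593

Exact integral: ∫_-0.5^0.5 h(u) du ≈ -3.41666667.
T_3 ≈ -3.50925926.
Error ≈ -3.41666667 − (-3.50925926) ≈ 0.092593.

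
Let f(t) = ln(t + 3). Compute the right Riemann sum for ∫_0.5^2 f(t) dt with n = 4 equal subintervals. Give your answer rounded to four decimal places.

2.2284

Δt = (2 − 0.5)/4 = 0.375.
Right endpoints: 0.875, 1.25, 1.625, 2.
f(0.875) ≈ 1.3545, f(1.25) ≈ 1.4469, f(1.625) ≈ 1.5315, f(2) ≈ 1.6094.
Sum = Δt · [f(0.875) + f(1.25) + f(1.625) + f(2)].
Sum ≈ 2.2284.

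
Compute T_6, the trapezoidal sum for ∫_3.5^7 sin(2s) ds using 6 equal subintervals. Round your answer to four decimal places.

Δs = (7 − 3.5)/6 = 7/12.
f(3.5) ≈ 0.6570, f(49/12) ≈ 0.9515, f(14/3) ≈ 0.0913, f(5.25) ≈ -0.8797, f(35/6) ≈ -0.7831, f(77/12) ≈ 0.2638, f(7) ≈ 0.9906.
T_6 = (Δs/2)·[f(s_0) + 2f(s_1) + ... + 2f(s_{5}) + f(s_6)].
Sum ≈ 0.2728.

0.2728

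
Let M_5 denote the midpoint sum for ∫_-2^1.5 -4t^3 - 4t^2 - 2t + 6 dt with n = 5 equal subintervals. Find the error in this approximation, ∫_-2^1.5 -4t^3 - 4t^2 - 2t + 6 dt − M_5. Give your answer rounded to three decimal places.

Exact integral: ∫_-2^1.5 f(t) dt ≈ 18.52083.
M_5 = 18.66375.
Error ≈ 18.52083 − 18.66375 ≈ -0.143.

-0.143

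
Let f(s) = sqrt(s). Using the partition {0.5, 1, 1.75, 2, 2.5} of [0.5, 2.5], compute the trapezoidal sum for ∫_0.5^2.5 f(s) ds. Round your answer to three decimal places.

2.389

Subinterval widths: 0.5, 0.75, 0.25, 0.5.
f(0.5) ≈ 0.707, f(1) ≈ 1.000, f(1.75) ≈ 1.323, f(2) ≈ 1.414, f(2.5) ≈ 1.581.
On each subinterval the trapezoid contributes (Δs_i/2)·[f(s_{i-1}) + f(s_i)].
Sum ≈ 2.389.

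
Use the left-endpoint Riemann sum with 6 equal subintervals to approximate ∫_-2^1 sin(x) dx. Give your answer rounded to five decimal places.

-1.37413

Δx = (1 − (-2))/6 = 0.5.
Left endpoints: -2, -1.5, -1, -0.5, 0, 0.5.
f(-2) ≈ -0.90930, f(-1.5) ≈ -0.99749, f(-1) ≈ -0.84147, f(-0.5) ≈ -0.47943, f(0) ≈ 0.00000, f(0.5) ≈ 0.47943.
Sum = Δx · [f(-2) + f(-1.5) + f(-1) + ...].
Sum ≈ -1.37413.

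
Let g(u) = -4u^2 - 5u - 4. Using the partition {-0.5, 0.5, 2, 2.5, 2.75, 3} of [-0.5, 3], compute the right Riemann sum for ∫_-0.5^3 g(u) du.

Subinterval widths: 1, 1.5, 0.5, 0.25, 0.25.
Right endpoints: 0.5, 2, 2.5, 2.75, 3.
g(0.5) = -7.5, g(2) = -30, g(2.5) = -41.5, g(2.75) = -48, g(3) = -55.
Sum = Σ Δu_i · g(u_i).
Sum = -99.

-99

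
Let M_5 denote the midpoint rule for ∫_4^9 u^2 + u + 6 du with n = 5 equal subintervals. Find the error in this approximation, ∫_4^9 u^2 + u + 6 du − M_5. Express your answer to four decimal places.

Exact integral: ∫_4^9 f(u) du ≈ 284.166667.
M_5 = 283.75.
Error ≈ 284.166667 − 283.75 ≈ 0.4167.

0.4167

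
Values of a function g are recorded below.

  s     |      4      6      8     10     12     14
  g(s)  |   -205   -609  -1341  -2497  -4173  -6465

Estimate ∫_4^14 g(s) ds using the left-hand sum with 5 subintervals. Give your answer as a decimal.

-17650

Δs = 2.
Sum = 2·[(-205) + (-609) + (-1341) + (-2497) + (-4173)] = -17650.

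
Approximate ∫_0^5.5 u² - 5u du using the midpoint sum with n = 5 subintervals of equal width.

Δu = (5.5 − 0)/5 = 1.1.
Midpoints: 0.55, 1.65, 2.75, 3.85, 4.95.
f(0.55) = -2.4475, f(1.65) = -5.5275, f(2.75) = -6.1875, f(3.85) = -4.4275, f(4.95) = -0.2475.
Sum = Δu · [f(0.55) + f(1.65) + f(2.75) + f(3.85) + f(4.95)].
Sum = -20.72125.

-20.72125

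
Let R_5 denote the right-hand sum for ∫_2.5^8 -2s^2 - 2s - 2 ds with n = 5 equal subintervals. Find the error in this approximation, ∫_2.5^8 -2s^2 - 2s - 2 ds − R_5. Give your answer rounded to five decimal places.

Exact integral: ∫_2.5^8 f(s) ds ≈ -399.6666667.
R_5 = -471.46.
Error ≈ -399.6666667 − (-471.46) ≈ 71.79333.

71.79333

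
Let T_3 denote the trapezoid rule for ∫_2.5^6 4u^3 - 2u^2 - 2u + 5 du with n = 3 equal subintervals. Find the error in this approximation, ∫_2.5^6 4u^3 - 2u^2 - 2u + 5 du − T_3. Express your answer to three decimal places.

-38.905

Exact integral: ∫_2.5^6 f(u) du ≈ 1111.10417.
T_3 ≈ 1150.00926.
Error ≈ 1111.10417 − 1150.00926 ≈ -38.905.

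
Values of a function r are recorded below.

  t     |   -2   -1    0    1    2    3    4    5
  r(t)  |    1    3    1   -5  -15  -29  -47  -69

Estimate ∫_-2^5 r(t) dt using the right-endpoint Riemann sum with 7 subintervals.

-161

Δt = 1.
Sum = 1·[3 + 1 + (-5) + (-15) + (-29) + (-47) + (-69)] = -161.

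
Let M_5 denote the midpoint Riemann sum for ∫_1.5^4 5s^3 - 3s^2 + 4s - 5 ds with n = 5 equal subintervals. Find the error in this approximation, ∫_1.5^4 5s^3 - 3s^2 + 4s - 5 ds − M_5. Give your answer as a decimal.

1.9921875

Exact integral: ∫_1.5^4 f(s) ds = 268.046875.
M_5 = 266.0546875.
Error = 268.046875 − 266.0546875 = 1.9921875.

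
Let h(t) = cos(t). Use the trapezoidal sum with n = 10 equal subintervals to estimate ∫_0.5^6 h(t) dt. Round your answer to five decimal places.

-0.73961

Δt = (6 − 0.5)/10 = 0.55.
h(0.5) ≈ 0.87758, h(1.05) ≈ 0.49757, h(1.6) ≈ -0.02920, h(2.15) ≈ -0.54736, h(2.7) ≈ -0.90407, h(3.25) ≈ -0.99413, h(3.8) ≈ -0.79097, h(4.35) ≈ -0.35451, h(4.9) ≈ 0.18651, h(5.45) ≈ 0.67252, h(6) ≈ 0.96017.
T_10 = (Δt/2)·[h(t_0) + 2h(t_1) + ... + 2h(t_{9}) + h(t_10)].
Sum ≈ -0.73961.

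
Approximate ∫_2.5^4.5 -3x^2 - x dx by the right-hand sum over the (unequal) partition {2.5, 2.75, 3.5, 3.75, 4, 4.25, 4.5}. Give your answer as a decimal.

-91.953125

Subinterval widths: 0.25, 0.75, 0.25, 0.25, 0.25, 0.25.
Right endpoints: 2.75, 3.5, 3.75, 4, 4.25, 4.5.
f(2.75) = -25.4375, f(3.5) = -40.25, f(3.75) = -45.9375, f(4) = -52, f(4.25) = -58.4375, f(4.5) = -65.25.
Sum = Σ Δx_i · f(x_i).
Sum = -91.953125.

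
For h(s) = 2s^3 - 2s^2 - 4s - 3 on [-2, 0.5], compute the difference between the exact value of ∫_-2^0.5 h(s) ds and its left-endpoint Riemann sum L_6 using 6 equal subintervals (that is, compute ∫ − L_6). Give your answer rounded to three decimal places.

Exact integral: ∫_-2^0.5 h(s) ds ≈ -13.38542.
L_6 ≈ -16.72020.
Error ≈ -13.38542 − (-16.72020) ≈ 3.335.

3.335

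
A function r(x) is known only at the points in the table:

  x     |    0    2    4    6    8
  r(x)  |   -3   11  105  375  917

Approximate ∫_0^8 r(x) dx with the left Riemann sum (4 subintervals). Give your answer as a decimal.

Δx = 2.
Sum = 2·[(-3) + 11 + 105 + 375] = 976.

976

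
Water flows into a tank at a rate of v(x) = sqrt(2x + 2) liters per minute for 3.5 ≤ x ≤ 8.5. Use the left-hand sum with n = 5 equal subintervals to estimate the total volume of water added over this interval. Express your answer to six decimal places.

Δx = (8.5 − 3.5)/5 = 1.
Left endpoints: 3.5, 4.5, 5.5, 6.5, 7.5.
v(3.5) ≈ 3.000000, v(4.5) ≈ 3.316625, v(5.5) ≈ 3.605551, v(6.5) ≈ 3.872983, v(7.5) ≈ 4.123106.
Sum = Δx · [v(3.5) + v(4.5) + v(5.5) + v(6.5) + v(7.5)].
Sum ≈ 17.918265.

17.918265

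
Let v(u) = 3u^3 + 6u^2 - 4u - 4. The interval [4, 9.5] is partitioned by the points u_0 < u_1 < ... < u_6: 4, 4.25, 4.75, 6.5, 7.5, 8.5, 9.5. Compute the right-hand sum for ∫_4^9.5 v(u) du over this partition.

9007.89453125

Subinterval widths: 0.25, 0.5, 1.75, 1, 1, 1.
Right endpoints: 4.25, 4.75, 6.5, 7.5, 8.5, 9.5.
v(4.25) = 317.671875, v(4.75) = 433.890625, v(6.5) = 1047.375, v(7.5) = 1569.125, v(8.5) = 2237.875, v(9.5) = 3071.625.
Sum = Σ Δu_i · v(u_i).
Sum = 9007.89453125.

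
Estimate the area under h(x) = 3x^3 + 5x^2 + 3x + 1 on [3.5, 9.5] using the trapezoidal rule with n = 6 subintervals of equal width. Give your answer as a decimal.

7540.25

Δx = (9.5 − 3.5)/6 = 1.
h(3.5) = 201.375, h(4.5) = 389.125, h(5.5) = 667.875, h(6.5) = 1055.625, h(7.5) = 1570.375, h(8.5) = 2230.125, h(9.5) = 3052.875.
T_6 = (Δx/2)·[h(x_0) + 2h(x_1) + ... + 2h(x_{5}) + h(x_6)].
Sum = 7540.25.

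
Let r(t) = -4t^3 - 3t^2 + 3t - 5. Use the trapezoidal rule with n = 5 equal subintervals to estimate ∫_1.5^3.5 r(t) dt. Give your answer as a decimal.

-181.26

Δt = (3.5 − 1.5)/5 = 0.4.
r(1.5) = -20.75, r(1.9) = -37.566, r(2.3) = -62.638, r(2.7) = -97.502, r(3.1) = -143.694, r(3.5) = -202.75.
T_5 = (Δt/2)·[r(t_0) + 2r(t_1) + ... + 2r(t_{4}) + r(t_5)].
Sum = -181.26.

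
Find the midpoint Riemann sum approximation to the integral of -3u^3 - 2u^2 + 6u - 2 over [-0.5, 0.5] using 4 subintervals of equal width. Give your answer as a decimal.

-2.15625

Δu = (0.5 − (-0.5))/4 = 0.25.
Midpoints: -0.375, -0.125, 0.125, 0.375.
f(-0.375) = -2239/512, f(-0.125) = -1421/512, f(0.125) = -659/512, f(0.375) = -97/512.
Sum = Δu · [f(-0.375) + f(-0.125) + f(0.125) + f(0.375)].
Sum = -2.15625.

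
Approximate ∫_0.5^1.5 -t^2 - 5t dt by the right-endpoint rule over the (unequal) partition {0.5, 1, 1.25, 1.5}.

Subinterval widths: 0.5, 0.25, 0.25.
Right endpoints: 1, 1.25, 1.5.
f(1) = -6, f(1.25) = -7.8125, f(1.5) = -9.75.
Sum = Σ Δt_i · f(t_i).
Sum = -7.390625.

-7.390625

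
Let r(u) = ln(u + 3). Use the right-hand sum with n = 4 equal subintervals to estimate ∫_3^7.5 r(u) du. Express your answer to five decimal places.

9.74615

Δu = (7.5 − 3)/4 = 1.125.
Right endpoints: 4.125, 5.25, 6.375, 7.5.
r(4.125) ≈ 1.96361, r(5.25) ≈ 2.11021, r(6.375) ≈ 2.23805, r(7.5) ≈ 2.35138.
Sum = Δu · [r(4.125) + r(5.25) + r(6.375) + r(7.5)].
Sum ≈ 9.74615.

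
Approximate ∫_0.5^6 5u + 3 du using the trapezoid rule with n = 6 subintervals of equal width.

Δu = (6 − 0.5)/6 = 11/12.
f(0.5) = 5.5, f(17/12) = 121/12, f(7/3) = 44/3, f(3.25) = 19.25, f(25/6) = 143/6, f(61/12) = 341/12, f(6) = 33.
T_6 = (Δu/2)·[f(u_0) + 2f(u_1) + ... + 2f(u_{5}) + f(u_6)].
Sum = 105.875.

105.875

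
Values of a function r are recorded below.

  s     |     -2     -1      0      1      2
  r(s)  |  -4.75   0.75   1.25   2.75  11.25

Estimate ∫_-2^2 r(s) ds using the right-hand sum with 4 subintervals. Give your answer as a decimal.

Δs = 1.
Sum = 1·[0.75 + 1.25 + 2.75 + 11.25] = 16.

16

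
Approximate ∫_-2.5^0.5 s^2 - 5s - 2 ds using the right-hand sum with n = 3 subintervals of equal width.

4.25

Δs = (0.5 − (-2.5))/3 = 1.
Right endpoints: -1.5, -0.5, 0.5.
f(-1.5) = 7.75, f(-0.5) = 0.75, f(0.5) = -4.25.
Sum = Δs · [f(-1.5) + f(-0.5) + f(0.5)].
Sum = 4.25.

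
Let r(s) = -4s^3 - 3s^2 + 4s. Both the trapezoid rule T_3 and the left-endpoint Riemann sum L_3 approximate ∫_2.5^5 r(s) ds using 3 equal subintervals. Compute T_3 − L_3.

-201.5625

T_3 ≈ -671.7013889.
L_3 ≈ -470.1388889.
T_3 − L_3 = -201.5625.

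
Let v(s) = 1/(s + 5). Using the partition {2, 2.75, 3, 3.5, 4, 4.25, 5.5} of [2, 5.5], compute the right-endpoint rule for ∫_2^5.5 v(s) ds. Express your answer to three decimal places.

Subinterval widths: 0.75, 0.25, 0.5, 0.5, 0.25, 1.25.
Right endpoints: 2.75, 3, 3.5, 4, 4.25, 5.5.
v(2.75) = 4/31, v(3) = 0.125, v(3.5) = 2/17, v(4) = 1/9, v(4.25) = 4/37, v(5.5) = 2/21.
Sum = Σ Δs_i · v(s_i).
Sum ≈ 0.388.

0.388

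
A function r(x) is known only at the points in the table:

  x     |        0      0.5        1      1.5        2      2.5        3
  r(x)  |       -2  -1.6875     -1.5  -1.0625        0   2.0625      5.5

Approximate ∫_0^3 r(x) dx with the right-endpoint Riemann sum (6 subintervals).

Δx = 0.5.
Sum = 0.5·[(-1.6875) + (-1.5) + (-1.0625) + 0 + 2.0625 + 5.5] = 1.65625.

1.65625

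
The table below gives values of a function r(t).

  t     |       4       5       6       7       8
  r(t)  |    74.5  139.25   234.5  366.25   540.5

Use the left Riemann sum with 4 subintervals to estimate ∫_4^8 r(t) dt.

814.5

Δt = 1.
Sum = 1·[74.5 + 139.25 + 234.5 + 366.25] = 814.5.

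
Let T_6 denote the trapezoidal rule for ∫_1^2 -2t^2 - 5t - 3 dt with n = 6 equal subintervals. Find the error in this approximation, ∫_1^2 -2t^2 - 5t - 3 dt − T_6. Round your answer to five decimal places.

Exact integral: ∫_1^2 f(t) dt ≈ -15.1666667.
T_6 ≈ -15.1759259.
Error ≈ -15.1666667 − (-15.1759259) ≈ 0.00926.

0.00926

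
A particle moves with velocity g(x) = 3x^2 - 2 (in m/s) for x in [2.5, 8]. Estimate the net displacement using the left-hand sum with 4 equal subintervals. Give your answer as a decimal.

371.46484375

Δx = (8 − 2.5)/4 = 1.375.
Left endpoints: 2.5, 3.875, 5.25, 6.625.
g(2.5) = 16.75, g(3.875) = 43.046875, g(5.25) = 80.6875, g(6.625) = 129.671875.
Sum = Δx · [g(2.5) + g(3.875) + g(5.25) + g(6.625)].
Sum = 371.46484375.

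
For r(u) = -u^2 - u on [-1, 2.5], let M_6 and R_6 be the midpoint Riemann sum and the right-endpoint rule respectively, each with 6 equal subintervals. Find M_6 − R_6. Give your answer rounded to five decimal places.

2.84983

M_6 ≈ -8.0674190.
R_6 ≈ -10.9172454.
M_6 − R_6 ≈ 2.84983.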